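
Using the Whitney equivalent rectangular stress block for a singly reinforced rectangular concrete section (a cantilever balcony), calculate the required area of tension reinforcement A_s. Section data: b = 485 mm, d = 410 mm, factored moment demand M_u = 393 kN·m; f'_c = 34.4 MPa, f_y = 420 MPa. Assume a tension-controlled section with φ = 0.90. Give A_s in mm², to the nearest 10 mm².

M_n = M_u/φ = 393/0.90 = 436.667 kN·m.
With M_n = 0.85 f'_c a b (d − a/2), solve the quadratic for a:
a = d − √(d² − 2M_n/(0.85 f'_c b)) = 410 − √(410² − 2 × 436.667×10⁶/(0.85 × 34.4 × 485)) = 83.63 mm.
A_s = 0.85 f'_c a b / f_y = 0.85 × 34.4 × 83.63 × 485 / 420 = 2823.8 mm².

A_s ≈ 2820 mm²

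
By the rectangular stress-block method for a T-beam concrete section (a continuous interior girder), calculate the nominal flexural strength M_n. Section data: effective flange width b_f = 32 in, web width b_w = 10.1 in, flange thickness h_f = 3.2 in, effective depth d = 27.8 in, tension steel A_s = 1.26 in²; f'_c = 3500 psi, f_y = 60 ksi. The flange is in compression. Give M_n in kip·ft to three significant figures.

M_n ≈ 173 kip·ft

Tension: T = A_s f_y = 1.26 × 60 = 75.6 kips.
Try a within the flange: a = T/(0.85 f'_c b_f) = 75.6/(0.85 × 3.5 × 32) = 0.794 in.
Since a = 0.794 ≤ h_f = 3.2 in, the stress block lies entirely in the flange; analyse as a rectangular beam of width b_f.
M_n = T(d − a/2) = 75.6 × (27.8 − 0.397) = 2071.7 kip·in.
M_n = 2071.7/12 = 172.64 kip·ft.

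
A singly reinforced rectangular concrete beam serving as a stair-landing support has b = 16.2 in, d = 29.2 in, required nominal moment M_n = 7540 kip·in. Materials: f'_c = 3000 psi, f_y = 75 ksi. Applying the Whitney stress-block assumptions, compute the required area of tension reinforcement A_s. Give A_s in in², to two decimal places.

From M_n = 0.85 f'_c a b (d − a/2):
a = d − √(d² − 2M_n/(0.85 f'_c b)) = 29.2 − √(29.2² − 2 × 7540/(0.85 × 3 × 16.2)) = 7.118 in.
A_s = 0.85 f'_c a b / f_y = 0.85 × 3 × 7.118 × 16.2 / 75 = 3.921 in².

A_s ≈ 3.92 in²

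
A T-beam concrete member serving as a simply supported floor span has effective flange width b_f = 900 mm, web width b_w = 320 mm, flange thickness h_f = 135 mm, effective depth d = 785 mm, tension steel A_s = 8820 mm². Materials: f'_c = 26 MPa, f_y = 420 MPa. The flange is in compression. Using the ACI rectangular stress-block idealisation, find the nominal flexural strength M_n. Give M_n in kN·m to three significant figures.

M_n ≈ 2520 kN·m

Tension: T = A_s f_y = 8820 × 420 = 3704400 N.
Try a within the flange: a = T/(0.85 f'_c b_f) = 3704400/(0.85 × 26 × 900) = 186.24 mm.
a = 186.24 > h_f = 135 mm: the block extends into the web. Split into flange-overhang and web parts.
C_f = 0.85 f'_c (b_f − b_w) h_f = 0.85 × 26 × (900 − 320) × 135 = 1730430 N.
Remaining web compression depth: a_w = (T − C_f)/(0.85 f'_c b_w) = (3704400 − 1730430)/(0.85 × 26 × 320) = 279.12 mm.
M_n = C_f(d − h_f/2) + (T − C_f)(d − a_w/2) = 1730430 × (785 − 67.5) + 1973970 × (785 − 139.56) = 1241.58 + 1274.08 = 2515.66 × 10⁶ N·mm.
M_n = 2515.66 kN·m.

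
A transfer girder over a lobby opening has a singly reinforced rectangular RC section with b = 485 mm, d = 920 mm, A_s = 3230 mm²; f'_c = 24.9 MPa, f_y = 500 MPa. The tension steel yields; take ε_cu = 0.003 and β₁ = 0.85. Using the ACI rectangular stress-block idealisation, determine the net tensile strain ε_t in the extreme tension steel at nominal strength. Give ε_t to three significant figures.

ε_t ≈ 0.0119

a = A_s f_y/(0.85 f'_c b) = 157.33 mm.
β₁ = 0.85, so c = a/β₁ = 157.33/0.85 = 185.09 mm.
From the linear strain diagram with ε_cu = 0.003: ε_t = 0.003 (d − c)/c = 0.003 × (920 − 185.09)/185.09 = 0.0119.
Since ε_t ≥ 0.005, the section is tension-controlled.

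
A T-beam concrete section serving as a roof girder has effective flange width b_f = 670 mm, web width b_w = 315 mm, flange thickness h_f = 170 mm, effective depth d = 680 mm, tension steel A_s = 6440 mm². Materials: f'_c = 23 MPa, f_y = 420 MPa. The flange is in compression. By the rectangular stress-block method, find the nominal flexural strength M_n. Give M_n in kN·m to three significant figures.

M_n ≈ 1550 kN·m

Tension: T = A_s f_y = 6440 × 420 = 2704800 N.
Try a within the flange: a = T/(0.85 f'_c b_f) = 2704800/(0.85 × 23 × 670) = 206.50 mm.
a = 206.50 > h_f = 170 mm: the block extends into the web. Split into flange-overhang and web parts.
C_f = 0.85 f'_c (b_f − b_w) h_f = 0.85 × 23 × (670 − 315) × 170 = 1179843 N.
Remaining web compression depth: a_w = (T − C_f)/(0.85 f'_c b_w) = (2704800 − 1179843)/(0.85 × 23 × 315) = 247.63 mm.
M_n = C_f(d − h_f/2) + (T − C_f)(d − a_w/2) = 1179843 × (680 − 85) + 1524957 × (680 − 123.815) = 702.01 + 848.16 = 1550.17 × 10⁶ N·mm.
M_n = 1550.17 kN·m.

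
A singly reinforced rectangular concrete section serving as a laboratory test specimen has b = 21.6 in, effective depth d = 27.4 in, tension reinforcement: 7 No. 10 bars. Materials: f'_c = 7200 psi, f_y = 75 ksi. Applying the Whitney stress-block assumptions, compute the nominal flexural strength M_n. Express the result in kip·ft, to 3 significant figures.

M_n ≈ 1380 kip·ft

A_s = 7 × 1.27 = 8.89 in².
T = A_s f_y = 8.89 × 75 = 666.75 kips.
a = T/(0.85 f'_c b) = 666.75/(0.85 × 7.2 × 21.6) = 5.044 in.
M_n = T(d − a/2) = 666.75 × (27.4 − 2.522) = 16587.4 kip·in = 16587.4/12 = 1382.28 kip·ft.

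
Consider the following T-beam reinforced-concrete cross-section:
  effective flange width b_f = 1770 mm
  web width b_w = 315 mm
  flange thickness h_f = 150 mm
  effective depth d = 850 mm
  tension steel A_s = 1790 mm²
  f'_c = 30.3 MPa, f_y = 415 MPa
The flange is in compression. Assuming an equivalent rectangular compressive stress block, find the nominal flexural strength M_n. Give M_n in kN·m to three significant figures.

M_n ≈ 625 kN·m

Tension: T = A_s f_y = 1790 × 415 = 742850 N.
Try a within the flange: a = T/(0.85 f'_c b_f) = 742850/(0.85 × 30.3 × 1770) = 16.30 mm.
Since a = 16.30 ≤ h_f = 150 mm, the stress block lies entirely in the flange; analyse as a rectangular beam of width b_f.
M_n = T(d − a/2) = 742850 × (850 − 8.15) = 625.37 × 10⁶ N·mm.
M_n = 625.37 kN·m.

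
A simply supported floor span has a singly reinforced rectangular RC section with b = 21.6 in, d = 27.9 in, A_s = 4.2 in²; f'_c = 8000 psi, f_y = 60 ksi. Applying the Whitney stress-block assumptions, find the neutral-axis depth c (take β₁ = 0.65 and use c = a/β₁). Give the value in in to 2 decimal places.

T = A_s f_y = 4.2 × 60 = 252 kips.
a = T/(0.85 f'_c b) = 252/(0.85 × 8 × 21.6) = 1.7157 in.
With β₁ = 0.65, c = a/β₁ = 1.7157/0.65 = 2.64 in.

c ≈ 2.64 in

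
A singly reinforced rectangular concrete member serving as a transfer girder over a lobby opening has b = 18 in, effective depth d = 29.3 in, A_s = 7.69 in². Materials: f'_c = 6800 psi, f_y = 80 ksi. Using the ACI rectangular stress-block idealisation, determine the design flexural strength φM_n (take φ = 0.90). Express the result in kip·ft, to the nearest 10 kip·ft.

T = A_s f_y = 7.69 × 80 = 615.2 kips.
a = T/(0.85 f'_c b) = 615.2/(0.85 × 6.8 × 18) = 5.913 in.
M_n = T(d − a/2) = 615.2 × (29.3 − 2.9565) = 16206.5 kip·in = 16206.5/12 = 1350.54 kip·ft.
φM_n = 0.90 × 1350.54 = 1215.49 kip·ft.

φM_n ≈ 1220 kip·ft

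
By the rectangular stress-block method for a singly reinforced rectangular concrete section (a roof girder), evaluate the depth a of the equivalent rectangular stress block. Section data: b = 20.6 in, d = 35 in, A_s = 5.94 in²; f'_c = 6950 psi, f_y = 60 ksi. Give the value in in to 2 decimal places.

a ≈ 2.93 in

T = A_s f_y = 5.94 × 60 = 356.4 kips.
a = T/(0.85 f'_c b) = 356.4/(0.85 × 6.95 × 20.6) = 2.93 in.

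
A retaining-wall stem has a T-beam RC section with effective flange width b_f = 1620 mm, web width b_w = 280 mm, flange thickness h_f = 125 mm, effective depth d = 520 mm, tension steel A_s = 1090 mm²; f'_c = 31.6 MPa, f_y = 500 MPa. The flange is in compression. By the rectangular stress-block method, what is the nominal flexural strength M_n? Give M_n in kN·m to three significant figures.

Tension: T = A_s f_y = 1090 × 500 = 545000 N.
Try a within the flange: a = T/(0.85 f'_c b_f) = 545000/(0.85 × 31.6 × 1620) = 12.52 mm.
Since a = 12.52 ≤ h_f = 125 mm, the stress block lies entirely in the flange; analyse as a rectangular beam of width b_f.
M_n = T(d − a/2) = 545000 × (520 − 6.26) = 279.99 × 10⁶ N·mm.
M_n = 279.99 kN·m.

M_n ≈ 280 kN·m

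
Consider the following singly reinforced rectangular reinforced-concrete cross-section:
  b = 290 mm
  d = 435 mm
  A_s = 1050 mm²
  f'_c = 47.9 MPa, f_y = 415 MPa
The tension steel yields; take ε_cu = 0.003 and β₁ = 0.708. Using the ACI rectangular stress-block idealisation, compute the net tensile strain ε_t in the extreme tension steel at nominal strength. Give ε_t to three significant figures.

ε_t ≈ 0.0220

a = A_s f_y/(0.85 f'_c b) = 36.90 mm.
β₁ = 0.708, so c = a/β₁ = 36.90/0.708 = 52.12 mm.
From the linear strain diagram with ε_cu = 0.003: ε_t = 0.003 (d − c)/c = 0.003 × (435 − 52.12)/52.12 = 0.0220.
Since ε_t ≥ 0.005, the section is tension-controlled.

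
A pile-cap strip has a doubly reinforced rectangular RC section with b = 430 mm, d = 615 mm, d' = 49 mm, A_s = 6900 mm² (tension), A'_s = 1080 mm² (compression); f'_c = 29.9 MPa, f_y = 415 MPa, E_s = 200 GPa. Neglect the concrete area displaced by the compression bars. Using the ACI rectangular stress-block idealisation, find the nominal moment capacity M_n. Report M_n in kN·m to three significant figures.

Assume both tension and compression steel yield.
Net tension couple steel: A_s − A'_s = 5820 mm².
a = (A_s − A'_s) f_y / (0.85 f'_c b) = 2415300/(0.85 × 29.9 × 430) = 221.01 mm.
c = a/β₁ = 221.01/0.836 = 264.37 mm; ε'_s = 0.003(c − d')/c = 0.0024 ≥ f_y/E_s = 0.0021, so compression steel does yield.
M_n = (A_s − A'_s) f_y (d − a/2) + A'_s f_y (d − d') = [2415300 × (615 − 110.505) + 448200 × (615 − 49)] × 10⁻⁶ = 1218.51 + 253.68 = 1472.19 kN·m.

M_n ≈ 1470 kN·m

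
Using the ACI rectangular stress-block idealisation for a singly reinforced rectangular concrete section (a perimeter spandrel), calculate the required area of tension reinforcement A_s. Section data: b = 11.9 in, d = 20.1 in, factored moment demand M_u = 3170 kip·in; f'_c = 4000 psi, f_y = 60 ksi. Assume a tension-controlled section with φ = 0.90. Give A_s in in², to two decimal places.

M_n = M_u/φ = 3170/0.90 = 3522.22 kip·in.
From M_n = 0.85 f'_c a b (d − a/2):
a = d − √(d² − 2M_n/(0.85 f'_c b)) = 20.1 − √(20.1² − 2 × 3522.22/(0.85 × 4 × 11.9)) = 4.938 in.
A_s = 0.85 f'_c a b / f_y = 0.85 × 4 × 4.938 × 11.9 / 60 = 3.330 in².

A_s ≈ 3.33 in²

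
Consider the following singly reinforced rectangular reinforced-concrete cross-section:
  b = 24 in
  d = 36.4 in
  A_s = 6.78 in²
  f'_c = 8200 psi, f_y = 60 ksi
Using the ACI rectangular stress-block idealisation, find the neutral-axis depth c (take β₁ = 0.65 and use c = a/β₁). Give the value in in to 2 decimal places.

T = A_s f_y = 6.78 × 60 = 406.8 kips.
a = T/(0.85 f'_c b) = 406.8/(0.85 × 8.2 × 24) = 2.4319 in.
With β₁ = 0.65, c = a/β₁ = 2.4319/0.65 = 3.74 in.

c ≈ 3.74 in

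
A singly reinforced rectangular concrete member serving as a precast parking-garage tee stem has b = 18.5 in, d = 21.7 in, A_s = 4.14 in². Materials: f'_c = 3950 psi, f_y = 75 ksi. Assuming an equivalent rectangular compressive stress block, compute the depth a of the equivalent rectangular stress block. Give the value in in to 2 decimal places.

T = A_s f_y = 4.14 × 75 = 310.5 kips.
a = T/(0.85 f'_c b) = 310.5/(0.85 × 3.95 × 18.5) = 5.00 in.

a ≈ 5.00 in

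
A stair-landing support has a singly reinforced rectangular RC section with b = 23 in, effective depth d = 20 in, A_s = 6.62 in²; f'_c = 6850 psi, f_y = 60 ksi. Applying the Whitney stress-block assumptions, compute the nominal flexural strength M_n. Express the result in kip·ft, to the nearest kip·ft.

T = A_s f_y = 6.62 × 60 = 397.2 kips.
a = T/(0.85 f'_c b) = 397.2/(0.85 × 6.85 × 23) = 2.966 in.
M_n = T(d − a/2) = 397.2 × (20 − 1.483) = 7355.0 kip·in = 7355.0/12 = 612.92 kip·ft.

M_n ≈ 613 kip·ft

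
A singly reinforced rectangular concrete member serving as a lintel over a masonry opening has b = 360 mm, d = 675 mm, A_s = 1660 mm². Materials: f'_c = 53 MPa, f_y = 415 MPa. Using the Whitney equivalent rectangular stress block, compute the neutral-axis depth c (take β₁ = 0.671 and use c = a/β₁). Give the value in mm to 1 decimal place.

T = A_s f_y = 1660 × 415 = 688900 N = 688.9 kN.
Setting C = 0.85 f'_c a b equal to T: a = 688900/(0.85 × 53 × 360) = 42.477 mm.
With β₁ = 0.671, c = a/β₁ = 42.477/0.671 = 63.3 mm.

c ≈ 63.3 mm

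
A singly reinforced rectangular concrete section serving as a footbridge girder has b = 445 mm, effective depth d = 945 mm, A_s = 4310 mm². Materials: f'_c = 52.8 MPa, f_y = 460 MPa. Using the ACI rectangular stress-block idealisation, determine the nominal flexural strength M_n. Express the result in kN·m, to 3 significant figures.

M_n ≈ 1780 kN·m

T = A_s f_y = 4310 × 460 = 1982600 N = 1982.6 kN.
From C = T: a = T/(0.85 f'_c b) = 1982600/(0.85 × 52.8 × 445) = 99.27 mm.
M_n = T(d − a/2) = 1982.6 kN × (945 − 49.635) mm = 1775.15 kN·m.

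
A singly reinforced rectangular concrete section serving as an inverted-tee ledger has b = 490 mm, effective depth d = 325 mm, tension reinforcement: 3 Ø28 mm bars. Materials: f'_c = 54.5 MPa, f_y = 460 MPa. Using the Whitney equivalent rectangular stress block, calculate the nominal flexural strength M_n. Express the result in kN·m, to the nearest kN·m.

M_n ≈ 260 kN·m

A_s = 3 × 616 = 1848 mm².
T = A_s f_y = 1848 × 460 = 850080 N = 850.08 kN.
From C = T: a = T/(0.85 f'_c b) = 850080/(0.85 × 54.5 × 490) = 37.45 mm.
M_n = T(d − a/2) = 850.08 kN × (325 − 18.725) mm = 260.36 kN·m.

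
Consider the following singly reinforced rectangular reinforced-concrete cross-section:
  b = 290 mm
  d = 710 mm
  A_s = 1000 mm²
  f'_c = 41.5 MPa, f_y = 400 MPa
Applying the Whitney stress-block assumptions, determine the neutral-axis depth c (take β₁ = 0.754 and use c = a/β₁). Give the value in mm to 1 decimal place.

c ≈ 51.9 mm

T = A_s f_y = 1000 × 400 = 400000 N = 400 kN.
Setting C = 0.85 f'_c a b equal to T: a = 400000/(0.85 × 41.5 × 290) = 39.102 mm.
With β₁ = 0.754, c = a/β₁ = 39.102/0.754 = 51.9 mm.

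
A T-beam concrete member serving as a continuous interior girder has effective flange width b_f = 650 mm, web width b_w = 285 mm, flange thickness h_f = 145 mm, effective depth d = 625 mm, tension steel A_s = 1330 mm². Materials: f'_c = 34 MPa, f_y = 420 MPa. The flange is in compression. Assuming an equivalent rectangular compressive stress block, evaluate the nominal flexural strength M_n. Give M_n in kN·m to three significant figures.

Tension: T = A_s f_y = 1330 × 420 = 558600 N.
Try a within the flange: a = T/(0.85 f'_c b_f) = 558600/(0.85 × 34 × 650) = 29.74 mm.
Since a = 29.74 ≤ h_f = 145 mm, the stress block lies entirely in the flange; analyse as a rectangular beam of width b_f.
M_n = T(d − a/2) = 558600 × (625 − 14.87) = 340.82 × 10⁶ N·mm.
M_n = 340.82 kN·m.

M_n ≈ 341 kN·m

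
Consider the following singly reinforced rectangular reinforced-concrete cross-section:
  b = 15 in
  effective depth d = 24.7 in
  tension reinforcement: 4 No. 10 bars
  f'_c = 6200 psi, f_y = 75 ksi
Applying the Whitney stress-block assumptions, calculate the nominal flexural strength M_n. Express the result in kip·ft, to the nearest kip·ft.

A_s = 4 × 1.27 = 5.08 in².
T = A_s f_y = 5.08 × 75 = 381 kips.
a = T/(0.85 f'_c b) = 381/(0.85 × 6.2 × 15) = 4.820 in.
M_n = T(d − a/2) = 381 × (24.7 − 2.41) = 8492.5 kip·in = 8492.5/12 = 707.71 kip·ft.

M_n ≈ 708 kip·ft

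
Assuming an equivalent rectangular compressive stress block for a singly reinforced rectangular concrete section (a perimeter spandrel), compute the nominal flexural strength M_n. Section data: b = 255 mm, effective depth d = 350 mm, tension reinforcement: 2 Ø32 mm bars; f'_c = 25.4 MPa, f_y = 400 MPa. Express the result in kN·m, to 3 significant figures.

A_s = 2 × 804 = 1608 mm².
T = A_s f_y = 1608 × 400 = 643200 N = 643.2 kN.
From C = T: a = T/(0.85 f'_c b) = 643200/(0.85 × 25.4 × 255) = 116.83 mm.
M_n = T(d − a/2) = 643.2 kN × (350 − 58.415) mm = 187.55 kN·m.

M_n ≈ 188 kN·m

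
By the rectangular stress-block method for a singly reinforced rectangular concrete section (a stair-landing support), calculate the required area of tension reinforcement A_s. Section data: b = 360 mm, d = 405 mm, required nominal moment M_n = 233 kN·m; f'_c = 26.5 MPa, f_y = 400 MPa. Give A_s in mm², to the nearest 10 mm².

A_s ≈ 1590 mm²

With M_n = 0.85 f'_c a b (d − a/2), solve the quadratic for a:
a = d − √(d² − 2M_n/(0.85 f'_c b)) = 405 − √(405² − 2 × 233×10⁶/(0.85 × 26.5 × 360)) = 78.57 mm.
A_s = 0.85 f'_c a b / f_y = 0.85 × 26.5 × 78.57 × 360 / 400 = 1592.8 mm².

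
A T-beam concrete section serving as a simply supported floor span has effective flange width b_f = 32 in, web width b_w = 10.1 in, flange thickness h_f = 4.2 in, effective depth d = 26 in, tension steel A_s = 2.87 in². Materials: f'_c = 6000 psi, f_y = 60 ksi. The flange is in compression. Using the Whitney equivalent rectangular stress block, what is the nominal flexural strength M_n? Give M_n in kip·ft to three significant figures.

M_n ≈ 366 kip·ft

Tension: T = A_s f_y = 2.87 × 60 = 172.2 kips.
Try a within the flange: a = T/(0.85 f'_c b_f) = 172.2/(0.85 × 6 × 32) = 1.055 in.
Since a = 1.055 ≤ h_f = 4.2 in, the stress block lies entirely in the flange; analyse as a rectangular beam of width b_f.
M_n = T(d − a/2) = 172.2 × (26 − 0.5275) = 4386.4 kip·in.
M_n = 4386.4/12 = 365.53 kip·ft.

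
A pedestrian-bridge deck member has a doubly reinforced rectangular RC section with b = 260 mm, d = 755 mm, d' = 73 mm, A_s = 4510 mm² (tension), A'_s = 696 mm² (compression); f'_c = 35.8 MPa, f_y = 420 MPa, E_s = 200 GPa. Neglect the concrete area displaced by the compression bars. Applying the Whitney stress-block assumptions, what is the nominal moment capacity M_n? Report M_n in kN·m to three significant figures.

M_n ≈ 1250 kN·m

Assume both tension and compression steel yield.
Net tension couple steel: A_s − A'_s = 3814 mm².
a = (A_s − A'_s) f_y / (0.85 f'_c b) = 1601880/(0.85 × 35.8 × 260) = 202.47 mm.
c = a/β₁ = 202.47/0.794 = 255.00 mm; ε'_s = 0.003(c − d')/c = 0.0021 ≥ f_y/E_s = 0.0021, so compression steel does yield.
M_n = (A_s − A'_s) f_y (d − a/2) + A'_s f_y (d − d') = [1601880 × (755 − 101.235) + 292320 × (755 − 73)] × 10⁻⁶ = 1047.25 + 199.36 = 1246.61 kN·m.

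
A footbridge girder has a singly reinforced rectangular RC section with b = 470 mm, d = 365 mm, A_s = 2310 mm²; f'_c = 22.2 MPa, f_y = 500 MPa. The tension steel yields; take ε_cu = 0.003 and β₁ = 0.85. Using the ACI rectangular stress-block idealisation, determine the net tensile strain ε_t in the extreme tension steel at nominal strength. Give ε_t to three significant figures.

ε_t ≈ 0.00415

a = A_s f_y/(0.85 f'_c b) = 130.23 mm.
β₁ = 0.85, so c = a/β₁ = 130.23/0.85 = 153.21 mm.
From the linear strain diagram with ε_cu = 0.003: ε_t = 0.003 (d − c)/c = 0.003 × (365 − 153.21)/153.21 = 0.00415.
ε_t is between 0.004 and 0.005 — transition zone.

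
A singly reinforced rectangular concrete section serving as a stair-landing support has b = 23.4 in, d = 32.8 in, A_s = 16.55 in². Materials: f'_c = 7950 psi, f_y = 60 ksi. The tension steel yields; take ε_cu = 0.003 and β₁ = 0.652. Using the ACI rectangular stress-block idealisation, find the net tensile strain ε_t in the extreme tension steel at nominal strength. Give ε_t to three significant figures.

a = A_s f_y/(0.85 f'_c b) = 6.280 in.
β₁ = 0.652, so c = a/β₁ = 6.280/0.652 = 9.632 in.
From the linear strain diagram with ε_cu = 0.003: ε_t = 0.003 (d − c)/c = 0.003 × (32.8 − 9.632)/9.632 = 0.00722.
Since ε_t ≥ 0.005, the section is tension-controlled.

ε_t ≈ 0.00722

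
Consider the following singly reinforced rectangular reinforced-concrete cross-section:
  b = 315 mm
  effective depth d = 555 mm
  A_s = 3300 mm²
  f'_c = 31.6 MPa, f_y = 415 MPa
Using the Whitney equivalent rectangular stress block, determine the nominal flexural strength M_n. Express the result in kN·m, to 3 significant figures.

M_n ≈ 649 kN·m

T = A_s f_y = 3300 × 415 = 1369500 N = 1369.5 kN.
From C = T: a = T/(0.85 f'_c b) = 1369500/(0.85 × 31.6 × 315) = 161.86 mm.
M_n = T(d − a/2) = 1369.5 kN × (555 − 80.93) mm = 649.24 kN·m.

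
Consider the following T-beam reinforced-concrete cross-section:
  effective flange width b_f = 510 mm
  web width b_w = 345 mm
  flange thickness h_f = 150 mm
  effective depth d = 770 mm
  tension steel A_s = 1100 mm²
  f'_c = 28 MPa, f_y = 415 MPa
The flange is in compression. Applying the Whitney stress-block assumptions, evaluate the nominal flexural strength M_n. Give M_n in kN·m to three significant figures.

Tension: T = A_s f_y = 1100 × 415 = 456500 N.
Try a within the flange: a = T/(0.85 f'_c b_f) = 456500/(0.85 × 28 × 510) = 37.61 mm.
Since a = 37.61 ≤ h_f = 150 mm, the stress block lies entirely in the flange; analyse as a rectangular beam of width b_f.
M_n = T(d − a/2) = 456500 × (770 − 18.805) = 342.92 × 10⁶ N·mm.
M_n = 342.92 kN·m.

M_n ≈ 343 kN·m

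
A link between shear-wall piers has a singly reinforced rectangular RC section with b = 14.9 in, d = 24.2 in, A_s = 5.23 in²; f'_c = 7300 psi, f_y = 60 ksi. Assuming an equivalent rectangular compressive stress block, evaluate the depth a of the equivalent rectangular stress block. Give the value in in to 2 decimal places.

T = A_s f_y = 5.23 × 60 = 313.8 kips.
a = T/(0.85 f'_c b) = 313.8/(0.85 × 7.3 × 14.9) = 3.39 in.

a ≈ 3.39 in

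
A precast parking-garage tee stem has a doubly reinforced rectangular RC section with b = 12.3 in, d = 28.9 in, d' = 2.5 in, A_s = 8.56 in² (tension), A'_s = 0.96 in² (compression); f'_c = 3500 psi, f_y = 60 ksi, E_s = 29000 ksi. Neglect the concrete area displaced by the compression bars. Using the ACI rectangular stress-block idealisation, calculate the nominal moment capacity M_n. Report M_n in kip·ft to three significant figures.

Assume both steels yield.
a = (A_s − A'_s) f_y/(0.85 f'_c b) = (8.56 − 0.96) × 60/(0.85 × 3.5 × 12.3) = 12.462 in.
c = a/β₁ = 12.462/0.85 = 14.661 in; ε'_s = 0.003(c − d')/c = 0.0025 ≥ ε_y = 0.0021, so the compression steel yields.
M_n = (A_s − A'_s) f_y (d − a/2) + A'_s f_y (d − d') = 456 × (28.9 − 6.231) + 57.6 × (28.9 − 2.5) = 10337.1 + 1520.6 = 11857.7 kip·in = 11857.7/12 = 988.14 kip·ft.

M_n ≈ 988 kip·ft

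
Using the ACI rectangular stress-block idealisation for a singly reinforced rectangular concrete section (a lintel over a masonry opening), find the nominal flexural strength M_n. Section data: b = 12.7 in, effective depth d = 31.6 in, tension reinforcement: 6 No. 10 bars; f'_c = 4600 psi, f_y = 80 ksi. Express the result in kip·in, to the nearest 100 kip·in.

M_n ≈ 15500 kip·in

A_s = 6 × 1.27 = 7.62 in².
T = A_s f_y = 7.62 × 80 = 609.6 kips.
a = T/(0.85 f'_c b) = 609.6/(0.85 × 4.6 × 12.7) = 12.276 in.
M_n = T(d − a/2) = 609.6 × (31.6 − 6.138) = 15521.6 kip·in.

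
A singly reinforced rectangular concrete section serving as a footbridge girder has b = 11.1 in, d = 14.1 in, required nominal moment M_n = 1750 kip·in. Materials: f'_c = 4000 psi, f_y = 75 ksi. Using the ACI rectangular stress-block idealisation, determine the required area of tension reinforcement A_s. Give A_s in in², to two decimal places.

A_s ≈ 1.91 in²

From M_n = 0.85 f'_c a b (d − a/2):
a = d − √(d² − 2M_n/(0.85 f'_c b)) = 14.1 − √(14.1² − 2 × 1750/(0.85 × 4 × 11.1)) = 3.801 in.
A_s = 0.85 f'_c a b / f_y = 0.85 × 4 × 3.801 × 11.1 / 75 = 1.913 in².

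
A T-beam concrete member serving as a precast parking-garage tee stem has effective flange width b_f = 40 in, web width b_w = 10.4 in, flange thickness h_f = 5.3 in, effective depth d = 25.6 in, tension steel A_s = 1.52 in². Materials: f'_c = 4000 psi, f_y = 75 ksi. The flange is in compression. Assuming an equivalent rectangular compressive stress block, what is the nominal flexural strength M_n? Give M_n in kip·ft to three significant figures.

Tension: T = A_s f_y = 1.52 × 75 = 114 kips.
Try a within the flange: a = T/(0.85 f'_c b_f) = 114/(0.85 × 4 × 40) = 0.838 in.
Since a = 0.838 ≤ h_f = 5.3 in, the stress block lies entirely in the flange; analyse as a rectangular beam of width b_f.
M_n = T(d − a/2) = 114 × (25.6 − 0.419) = 2870.6 kip·in.
M_n = 2870.6/12 = 239.22 kip·ft.

M_n ≈ 239 kip·ft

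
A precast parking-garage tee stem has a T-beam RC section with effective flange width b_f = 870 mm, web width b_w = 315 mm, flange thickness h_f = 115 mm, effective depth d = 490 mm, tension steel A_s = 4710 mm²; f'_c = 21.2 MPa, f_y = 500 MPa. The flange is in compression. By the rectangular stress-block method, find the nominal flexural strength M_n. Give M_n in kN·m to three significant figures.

M_n ≈ 960 kN·m

Tension: T = A_s f_y = 4710 × 500 = 2355000 N.
Try a within the flange: a = T/(0.85 f'_c b_f) = 2355000/(0.85 × 21.2 × 870) = 150.22 mm.
a = 150.22 > h_f = 115 mm: the block extends into the web. Split into flange-overhang and web parts.
C_f = 0.85 f'_c (b_f − b_w) h_f = 0.85 × 21.2 × (870 − 315) × 115 = 1150127 N.
Remaining web compression depth: a_w = (T − C_f)/(0.85 f'_c b_w) = (2355000 − 1150127)/(0.85 × 21.2 × 315) = 212.26 mm.
M_n = C_f(d − h_f/2) + (T − C_f)(d − a_w/2) = 1150127 × (490 − 57.5) + 1204873 × (490 − 106.13) = 497.43 + 462.51 = 959.94 × 10⁶ N·mm.
M_n = 959.94 kN·m.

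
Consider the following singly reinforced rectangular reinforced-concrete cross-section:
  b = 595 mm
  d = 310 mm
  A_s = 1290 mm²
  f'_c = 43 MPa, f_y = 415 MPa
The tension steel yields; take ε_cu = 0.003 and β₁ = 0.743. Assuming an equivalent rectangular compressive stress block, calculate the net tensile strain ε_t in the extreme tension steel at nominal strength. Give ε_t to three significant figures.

a = A_s f_y/(0.85 f'_c b) = 24.62 mm.
β₁ = 0.743, so c = a/β₁ = 24.62/0.743 = 33.14 mm.
From the linear strain diagram with ε_cu = 0.003: ε_t = 0.003 (d − c)/c = 0.003 × (310 − 33.14)/33.14 = 0.0251.
Since ε_t ≥ 0.005, the section is tension-controlled.

ε_t ≈ 0.0251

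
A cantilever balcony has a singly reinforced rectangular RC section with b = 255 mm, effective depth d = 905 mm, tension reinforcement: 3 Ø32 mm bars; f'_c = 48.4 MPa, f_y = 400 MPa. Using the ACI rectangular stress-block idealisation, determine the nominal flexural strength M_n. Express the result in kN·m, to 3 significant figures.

M_n ≈ 829 kN·m

A_s = 3 × 804 = 2412 mm².
T = A_s f_y = 2412 × 400 = 964800 N = 964.8 kN.
From C = T: a = T/(0.85 f'_c b) = 964800/(0.85 × 48.4 × 255) = 91.97 mm.
M_n = T(d − a/2) = 964.8 kN × (905 − 45.985) mm = 828.78 kN·m.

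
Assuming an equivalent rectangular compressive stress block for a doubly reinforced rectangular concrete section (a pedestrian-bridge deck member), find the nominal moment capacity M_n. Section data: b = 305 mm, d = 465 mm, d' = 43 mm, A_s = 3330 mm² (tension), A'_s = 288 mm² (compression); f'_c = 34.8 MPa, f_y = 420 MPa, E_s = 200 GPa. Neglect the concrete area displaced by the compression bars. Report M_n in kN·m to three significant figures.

Assume both tension and compression steel yield.
Net tension couple steel: A_s − A'_s = 3042 mm².
a = (A_s − A'_s) f_y / (0.85 f'_c b) = 1277640/(0.85 × 34.8 × 305) = 141.62 mm.
c = a/β₁ = 141.62/0.801 = 176.80 mm; ε'_s = 0.003(c − d')/c = 0.0023 ≥ f_y/E_s = 0.0021, so compression steel does yield.
M_n = (A_s − A'_s) f_y (d − a/2) + A'_s f_y (d − d') = [1277640 × (465 − 70.81) + 120960 × (465 − 43)] × 10⁻⁶ = 503.63 + 51.05 = 554.68 kN·m.

M_n ≈ 555 kN·m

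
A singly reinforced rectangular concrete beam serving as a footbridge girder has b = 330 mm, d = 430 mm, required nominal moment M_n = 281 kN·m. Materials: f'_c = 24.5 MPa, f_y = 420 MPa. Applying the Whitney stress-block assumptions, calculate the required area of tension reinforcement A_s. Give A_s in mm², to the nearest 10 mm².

A_s ≈ 1780 mm²

With M_n = 0.85 f'_c a b (d − a/2), solve the quadratic for a:
a = d − √(d² − 2M_n/(0.85 f'_c b)) = 430 − √(430² − 2 × 281×10⁶/(0.85 × 24.5 × 330)) = 108.87 mm.
A_s = 0.85 f'_c a b / f_y = 0.85 × 24.5 × 108.87 × 330 / 420 = 1781.4 mm².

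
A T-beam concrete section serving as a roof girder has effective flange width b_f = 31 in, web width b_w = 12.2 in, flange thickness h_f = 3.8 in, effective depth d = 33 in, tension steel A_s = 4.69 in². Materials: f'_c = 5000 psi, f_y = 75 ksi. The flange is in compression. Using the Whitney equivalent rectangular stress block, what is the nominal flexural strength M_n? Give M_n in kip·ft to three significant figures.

M_n ≈ 928 kip·ft

Tension: T = A_s f_y = 4.69 × 75 = 351.75 kips.
Try a within the flange: a = T/(0.85 f'_c b_f) = 351.75/(0.85 × 5 × 31) = 2.670 in.
Since a = 2.670 ≤ h_f = 3.8 in, the stress block lies entirely in the flange; analyse as a rectangular beam of width b_f.
M_n = T(d − a/2) = 351.75 × (33 − 1.335) = 11138.2 kip·in.
M_n = 11138.2/12 = 928.18 kip·ft.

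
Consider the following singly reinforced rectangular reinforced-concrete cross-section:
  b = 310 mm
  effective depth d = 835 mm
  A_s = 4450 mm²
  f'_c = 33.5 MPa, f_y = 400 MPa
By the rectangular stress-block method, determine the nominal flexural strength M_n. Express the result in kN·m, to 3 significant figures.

T = A_s f_y = 4450 × 400 = 1780000 N = 1780 kN.
From C = T: a = T/(0.85 f'_c b) = 1780000/(0.85 × 33.5 × 310) = 201.65 mm.
M_n = T(d − a/2) = 1780 kN × (835 − 100.825) mm = 1306.83 kN·m.

M_n ≈ 1310 kN·m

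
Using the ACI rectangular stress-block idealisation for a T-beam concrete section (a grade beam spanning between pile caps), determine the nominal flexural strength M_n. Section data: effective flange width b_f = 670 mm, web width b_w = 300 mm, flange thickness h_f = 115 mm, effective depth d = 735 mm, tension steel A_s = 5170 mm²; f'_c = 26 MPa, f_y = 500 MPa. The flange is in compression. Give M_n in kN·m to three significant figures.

Tension: T = A_s f_y = 5170 × 500 = 2585000 N.
Try a within the flange: a = T/(0.85 f'_c b_f) = 2585000/(0.85 × 26 × 670) = 174.58 mm.
a = 174.58 > h_f = 115 mm: the block extends into the web. Split into flange-overhang and web parts.
C_f = 0.85 f'_c (b_f − b_w) h_f = 0.85 × 26 × (670 − 300) × 115 = 940355 N.
Remaining web compression depth: a_w = (T − C_f)/(0.85 f'_c b_w) = (2585000 − 940355)/(0.85 × 26 × 300) = 248.06 mm.
M_n = C_f(d − h_f/2) + (T − C_f)(d − a_w/2) = 940355 × (735 − 57.5) + 1644645 × (735 − 124.03) = 637.09 + 1004.83 = 1641.92 × 10⁶ N·mm.
M_n = 1641.92 kN·m.

M_n ≈ 1640 kN·m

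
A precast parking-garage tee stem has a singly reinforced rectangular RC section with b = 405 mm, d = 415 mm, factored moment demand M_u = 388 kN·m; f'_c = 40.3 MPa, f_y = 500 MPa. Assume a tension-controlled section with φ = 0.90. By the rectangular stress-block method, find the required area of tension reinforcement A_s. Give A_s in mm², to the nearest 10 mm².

A_s ≈ 2310 mm²

M_n = M_u/φ = 388/0.90 = 431.111 kN·m.
With M_n = 0.85 f'_c a b (d − a/2), solve the quadratic for a:
a = d − √(d² − 2M_n/(0.85 f'_c b)) = 415 − √(415² − 2 × 431.111×10⁶/(0.85 × 40.3 × 405)) = 83.22 mm.
A_s = 0.85 f'_c a b / f_y = 0.85 × 40.3 × 83.22 × 405 / 500 = 2309.1 mm².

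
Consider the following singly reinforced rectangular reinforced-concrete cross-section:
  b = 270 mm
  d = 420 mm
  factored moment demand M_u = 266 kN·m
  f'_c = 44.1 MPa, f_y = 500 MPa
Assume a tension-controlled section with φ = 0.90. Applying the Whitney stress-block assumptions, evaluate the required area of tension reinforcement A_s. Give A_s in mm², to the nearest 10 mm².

M_n = M_u/φ = 266/0.90 = 295.556 kN·m.
With M_n = 0.85 f'_c a b (d − a/2), solve the quadratic for a:
a = d − √(d² − 2M_n/(0.85 f'_c b)) = 420 − √(420² − 2 × 295.556×10⁶/(0.85 × 44.1 × 270)) = 76.50 mm.
A_s = 0.85 f'_c a b / f_y = 0.85 × 44.1 × 76.50 × 270 / 500 = 1548.5 mm².

A_s ≈ 1550 mm²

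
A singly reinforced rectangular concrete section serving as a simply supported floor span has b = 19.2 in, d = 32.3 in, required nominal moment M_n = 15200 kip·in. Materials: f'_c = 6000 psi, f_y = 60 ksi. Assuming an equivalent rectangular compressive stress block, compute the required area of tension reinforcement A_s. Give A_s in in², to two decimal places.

From M_n = 0.85 f'_c a b (d − a/2):
a = d − √(d² − 2M_n/(0.85 f'_c b)) = 32.3 − √(32.3² − 2 × 15200/(0.85 × 6 × 19.2)) = 5.229 in.
A_s = 0.85 f'_c a b / f_y = 0.85 × 6 × 5.229 × 19.2 / 60 = 8.534 in².

A_s ≈ 8.53 in²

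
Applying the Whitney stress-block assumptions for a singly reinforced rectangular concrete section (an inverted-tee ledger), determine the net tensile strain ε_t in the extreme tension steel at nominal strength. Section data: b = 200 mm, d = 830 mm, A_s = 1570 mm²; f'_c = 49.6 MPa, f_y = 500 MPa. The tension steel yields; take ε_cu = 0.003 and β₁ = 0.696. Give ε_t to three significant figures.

ε_t ≈ 0.0156

a = A_s f_y/(0.85 f'_c b) = 93.10 mm.
β₁ = 0.696, so c = a/β₁ = 93.10/0.696 = 133.76 mm.
From the linear strain diagram with ε_cu = 0.003: ε_t = 0.003 (d − c)/c = 0.003 × (830 − 133.76)/133.76 = 0.0156.
Since ε_t ≥ 0.005, the section is tension-controlled.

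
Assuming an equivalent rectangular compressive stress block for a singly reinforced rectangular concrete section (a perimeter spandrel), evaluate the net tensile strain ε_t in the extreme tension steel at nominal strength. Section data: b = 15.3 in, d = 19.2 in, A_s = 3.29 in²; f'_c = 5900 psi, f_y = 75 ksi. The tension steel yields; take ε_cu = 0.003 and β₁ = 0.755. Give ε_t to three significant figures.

ε_t ≈ 0.0105

a = A_s f_y/(0.85 f'_c b) = 3.216 in.
β₁ = 0.755, so c = a/β₁ = 3.216/0.755 = 4.260 in.
From the linear strain diagram with ε_cu = 0.003: ε_t = 0.003 (d − c)/c = 0.003 × (19.2 − 4.260)/4.260 = 0.0105.
Since ε_t ≥ 0.005, the section is tension-controlled.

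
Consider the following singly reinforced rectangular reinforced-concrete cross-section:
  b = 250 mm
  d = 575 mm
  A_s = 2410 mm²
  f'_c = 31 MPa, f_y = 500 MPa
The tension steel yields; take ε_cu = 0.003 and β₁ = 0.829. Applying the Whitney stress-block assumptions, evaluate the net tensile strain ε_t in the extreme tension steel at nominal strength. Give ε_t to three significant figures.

a = A_s f_y/(0.85 f'_c b) = 182.92 mm.
β₁ = 0.829, so c = a/β₁ = 182.92/0.829 = 220.65 mm.
From the linear strain diagram with ε_cu = 0.003: ε_t = 0.003 (d − c)/c = 0.003 × (575 − 220.65)/220.65 = 0.00482.
ε_t is between 0.004 and 0.005 — transition zone.

ε_t ≈ 0.00482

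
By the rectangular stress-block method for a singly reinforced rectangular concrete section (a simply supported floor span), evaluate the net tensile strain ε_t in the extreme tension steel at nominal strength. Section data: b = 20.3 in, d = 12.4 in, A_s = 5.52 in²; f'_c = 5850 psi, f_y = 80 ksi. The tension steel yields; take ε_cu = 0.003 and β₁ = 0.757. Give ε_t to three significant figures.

ε_t ≈ 0.00344

a = A_s f_y/(0.85 f'_c b) = 4.375 in.
β₁ = 0.757, so c = a/β₁ = 4.375/0.757 = 5.779 in.
From the linear strain diagram with ε_cu = 0.003: ε_t = 0.003 (d − c)/c = 0.003 × (12.4 − 5.779)/5.779 = 0.00344.
ε_t < 0.004 — the section is over-reinforced for flexure under ACI limits.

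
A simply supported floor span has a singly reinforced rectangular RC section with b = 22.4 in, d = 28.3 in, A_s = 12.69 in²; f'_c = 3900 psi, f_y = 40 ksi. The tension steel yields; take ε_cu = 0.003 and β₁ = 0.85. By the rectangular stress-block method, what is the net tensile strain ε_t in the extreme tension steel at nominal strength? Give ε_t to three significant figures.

a = A_s f_y/(0.85 f'_c b) = 6.836 in.
β₁ = 0.85, so c = a/β₁ = 6.836/0.85 = 8.042 in.
From the linear strain diagram with ε_cu = 0.003: ε_t = 0.003 (d − c)/c = 0.003 × (28.3 − 8.042)/8.042 = 0.00756.
Since ε_t ≥ 0.005, the section is tension-controlled.

ε_t ≈ 0.00756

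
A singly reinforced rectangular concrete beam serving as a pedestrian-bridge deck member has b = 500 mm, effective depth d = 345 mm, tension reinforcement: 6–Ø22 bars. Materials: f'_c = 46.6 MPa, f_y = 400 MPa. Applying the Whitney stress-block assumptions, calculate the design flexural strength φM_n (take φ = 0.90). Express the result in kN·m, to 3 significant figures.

φM_n ≈ 264 kN·m

A_s = 6 × 380 = 2280 mm².
T = A_s f_y = 2280 × 400 = 912000 N = 912 kN.
From C = T: a = T/(0.85 f'_c b) = 912000/(0.85 × 46.6 × 500) = 46.05 mm.
M_n = T(d − a/2) = 912 kN × (345 − 23.025) mm = 293.64 kN·m.
φM_n = 0.90 × 293.64 = 264.28 kN·m.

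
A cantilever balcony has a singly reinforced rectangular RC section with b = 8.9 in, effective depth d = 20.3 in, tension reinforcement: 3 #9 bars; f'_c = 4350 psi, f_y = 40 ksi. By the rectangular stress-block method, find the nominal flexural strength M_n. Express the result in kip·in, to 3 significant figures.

M_n ≈ 2220 kip·in

A_s = 3 × 1 = 3 in².
T = A_s f_y = 3 × 40 = 120 kips.
a = T/(0.85 f'_c b) = 120/(0.85 × 4.35 × 8.9) = 3.647 in.
M_n = T(d − a/2) = 120 × (20.3 − 1.8235) = 2217.2 kip·in.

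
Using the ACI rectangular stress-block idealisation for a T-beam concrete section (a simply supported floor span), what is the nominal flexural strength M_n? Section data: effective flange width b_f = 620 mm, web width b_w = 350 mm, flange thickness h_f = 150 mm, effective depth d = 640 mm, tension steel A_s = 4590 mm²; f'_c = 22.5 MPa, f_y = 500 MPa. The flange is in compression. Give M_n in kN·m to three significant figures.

M_n ≈ 1240 kN·m

Tension: T = A_s f_y = 4590 × 500 = 2295000 N.
Try a within the flange: a = T/(0.85 f'_c b_f) = 2295000/(0.85 × 22.5 × 620) = 193.55 mm.
a = 193.55 > h_f = 150 mm: the block extends into the web. Split into flange-overhang and web parts.
C_f = 0.85 f'_c (b_f − b_w) h_f = 0.85 × 22.5 × (620 − 350) × 150 = 774563 N.
Remaining web compression depth: a_w = (T − C_f)/(0.85 f'_c b_w) = (2295000 − 774563)/(0.85 × 22.5 × 350) = 227.14 mm.
M_n = C_f(d − h_f/2) + (T − C_f)(d − a_w/2) = 774563 × (640 − 75) + 1520437 × (640 − 113.57) = 437.63 + 800.40 = 1238.03 × 10⁶ N·mm.
M_n = 1238.03 kN·m.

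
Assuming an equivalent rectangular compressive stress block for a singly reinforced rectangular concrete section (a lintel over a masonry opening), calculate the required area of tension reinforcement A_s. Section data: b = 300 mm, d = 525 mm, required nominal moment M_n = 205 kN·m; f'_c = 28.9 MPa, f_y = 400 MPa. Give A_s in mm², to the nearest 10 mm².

A_s ≈ 1030 mm²

With M_n = 0.85 f'_c a b (d − a/2), solve the quadratic for a:
a = d − √(d² − 2M_n/(0.85 f'_c b)) = 525 − √(525² − 2 × 205×10⁶/(0.85 × 28.9 × 300)) = 55.97 mm.
A_s = 0.85 f'_c a b / f_y = 0.85 × 28.9 × 55.97 × 300 / 400 = 1031.2 mm².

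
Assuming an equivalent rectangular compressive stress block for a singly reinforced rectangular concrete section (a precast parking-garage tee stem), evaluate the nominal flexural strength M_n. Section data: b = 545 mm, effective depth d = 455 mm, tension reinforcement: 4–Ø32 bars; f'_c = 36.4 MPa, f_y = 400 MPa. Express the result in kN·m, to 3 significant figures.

M_n ≈ 536 kN·m

A_s = 4 × 804 = 3216 mm².
T = A_s f_y = 3216 × 400 = 1286400 N = 1286.4 kN.
From C = T: a = T/(0.85 f'_c b) = 1286400/(0.85 × 36.4 × 545) = 76.29 mm.
M_n = T(d − a/2) = 1286.4 kN × (455 − 38.145) mm = 536.24 kN·m.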